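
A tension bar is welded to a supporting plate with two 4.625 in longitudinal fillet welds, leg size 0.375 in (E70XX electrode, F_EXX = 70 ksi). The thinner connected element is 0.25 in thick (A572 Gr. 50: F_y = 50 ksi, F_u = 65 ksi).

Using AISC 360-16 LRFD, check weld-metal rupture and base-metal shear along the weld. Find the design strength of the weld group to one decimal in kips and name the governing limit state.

Weld metal: throat = 0.707×0.375 = 0.26513 in, L = 2×4.625 = 9.25 in. φR_n = 0.75 × 0.6 × 70 × 0.26513 × 9.25 = 77.3 kips.
Base metal shear (0.25 in plate): yield φR_n = 1.0×0.6×50×0.25×9.25 = 69.4 kips; rupture φR_n = 0.75×0.6×65×0.25×9.25 = 67.6 kips; take 67.6 kips (rupture).
Governing: min(77.3, 67.6) = 67.6 kips → base-metal shear.

67.6 kips (base-metal shear governs)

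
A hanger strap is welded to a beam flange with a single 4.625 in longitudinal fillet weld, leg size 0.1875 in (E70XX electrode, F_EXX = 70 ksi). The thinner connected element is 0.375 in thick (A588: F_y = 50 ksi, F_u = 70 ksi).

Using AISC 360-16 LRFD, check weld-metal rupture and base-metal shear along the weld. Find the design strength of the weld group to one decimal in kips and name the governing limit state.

19.3 kips (weld metal governs)

Weld metal: throat = 0.707×0.1875 = 0.13256 in, L = 4.625 in. φR_n = 0.75 × 0.6 × 70 × 0.13256 × 4.625 = 19.3 kips.
Base metal shear (0.375 in plate): yield φR_n = 1.0×0.6×50×0.375×4.625 = 52.0 kips; rupture φR_n = 0.75×0.6×70×0.375×4.625 = 54.6 kips; take 52.0 kips (yield).
Governing: min(19.3, 52.0) = 19.3 kips → weld metal.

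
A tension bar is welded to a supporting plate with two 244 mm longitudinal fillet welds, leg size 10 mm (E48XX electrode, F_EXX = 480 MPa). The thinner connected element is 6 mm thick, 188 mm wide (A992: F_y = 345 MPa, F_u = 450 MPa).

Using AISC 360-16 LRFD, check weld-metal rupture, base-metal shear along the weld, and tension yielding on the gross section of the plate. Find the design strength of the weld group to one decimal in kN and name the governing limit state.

350.2 kN (gross-section yield governs)

Weld metal: throat = 0.707×10 = 7.07 mm, L = 2×244 = 488 mm. φR_n = 0.75 × 0.6 × 480 × 7.07 × 488 = 745.2 kN.
Base metal shear (6 mm plate): yield φR_n = 1.0×0.6×345×6×488 = 606.1 kN; rupture φR_n = 0.75×0.6×450×6×488 = 592.9 kN; take 592.9 kN (rupture).
Tension yield (gross): A_g = 188×6 = 1128 mm². φR_n = 0.90 × 345 × 1128 = 350.2 kN.
Governing: min(745.2, 592.9, 350.2) = 350.2 kN → gross-section yield.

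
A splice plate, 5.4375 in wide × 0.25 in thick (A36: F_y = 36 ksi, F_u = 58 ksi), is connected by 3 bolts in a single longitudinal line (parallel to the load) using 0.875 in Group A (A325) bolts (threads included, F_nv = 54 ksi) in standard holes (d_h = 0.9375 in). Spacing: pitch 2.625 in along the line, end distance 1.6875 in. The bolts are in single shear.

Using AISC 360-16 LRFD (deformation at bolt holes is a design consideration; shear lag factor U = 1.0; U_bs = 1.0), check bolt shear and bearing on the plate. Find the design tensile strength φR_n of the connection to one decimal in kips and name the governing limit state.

59.9 kips (bearing governs)

Bolt shear: A_b = π(0.875)²/4 = 0.60132 in². φR_n = 0.75 × 54 × 0.60132 × 3 × 1 = 73.1 kips.
Bearing (0.25 in plate, F_u = 58 ksi): end bolts L_c = 1.6875 − 0.9375/2 = 1.21875, R_n = min(1.2×1.21875×0.25×58, 2.4×0.875×0.25×58) = 21.206 kips/bolt; interior L_c = 2.625 − 0.9375 = 1.6875, R_n = 29.363 kips/bolt. φR_n = 0.75 × (1×21.206 + 2×29.363) = 59.9 kips.
Governing: min(73.1, 59.9) = 59.9 kips → bearing.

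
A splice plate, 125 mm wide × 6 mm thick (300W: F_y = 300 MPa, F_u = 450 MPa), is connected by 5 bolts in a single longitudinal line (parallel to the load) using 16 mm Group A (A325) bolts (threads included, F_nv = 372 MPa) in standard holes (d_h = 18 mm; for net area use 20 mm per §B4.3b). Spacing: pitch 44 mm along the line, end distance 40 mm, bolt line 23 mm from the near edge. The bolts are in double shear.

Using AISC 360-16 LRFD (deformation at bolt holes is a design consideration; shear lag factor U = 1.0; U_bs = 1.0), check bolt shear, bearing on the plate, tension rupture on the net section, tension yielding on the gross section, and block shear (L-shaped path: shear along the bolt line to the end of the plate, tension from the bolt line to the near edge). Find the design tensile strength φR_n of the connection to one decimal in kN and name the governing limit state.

Bolt shear: A_b = π(16)²/4 = 201.06 mm². φR_n = 0.75 × 372 × 201.06 × 5 × 2 = 561.0 kN.
Bearing (6 mm plate, F_u = 450 MPa): end bolts L_c = 40 − 18/2 = 31, R_n = min(1.2×31×6×450, 2.4×16×6×450) = 100.44 kN/bolt; interior L_c = 44 − 18 = 26, R_n = 84.24 kN/bolt. φR_n = 0.75 × (1×100.44 + 4×84.24) = 328.1 kN.
Tension rupture (net): A_n = (125 − 1×20)×6 = 630 mm² (U = 1.0, A_e = A_n). φR_n = 0.75 × 450 × 630 = 212.6 kN.
Tension yield (gross): A_g = 125×6 = 750 mm². φR_n = 0.90 × 300 × 750 = 202.5 kN.
Block shear: shear path 1×[40+4×44] = 1×216 mm, A_gv = 1296, A_nv = 1×(216 − 4.5×20)×6 = 756 mm²; tension to near edge: (23 − 0.5×20)×6 = 78 mm². R_n = min(0.6×450×756, 0.6×300×1296) + 1.0×450×78 = min(204.12, 233.28) + 35.1 = 239.22 kN. φR_n = 0.75 × 239.22 = 179.4 kN.
Governing: min(561.0, 328.1, 212.6, 202.5, 179.4) = 179.4 kN → block shear.

179.4 kN (block shear governs)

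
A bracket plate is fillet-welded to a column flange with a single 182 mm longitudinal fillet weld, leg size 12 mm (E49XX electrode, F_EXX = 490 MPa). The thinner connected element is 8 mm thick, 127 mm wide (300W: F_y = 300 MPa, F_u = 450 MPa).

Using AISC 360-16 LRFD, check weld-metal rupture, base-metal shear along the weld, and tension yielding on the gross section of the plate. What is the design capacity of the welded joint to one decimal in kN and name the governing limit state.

Weld metal: throat = 0.707×12 = 8.484 mm, L = 182 mm. φR_n = 0.75 × 0.6 × 490 × 8.484 × 182 = 340.5 kN.
Base metal shear (8 mm plate): yield φR_n = 1.0×0.6×300×8×182 = 262.1 kN; rupture φR_n = 0.75×0.6×450×8×182 = 294.8 kN; take 262.1 kN (yield).
Tension yield (gross): A_g = 127×8 = 1016 mm². φR_n = 0.90 × 300 × 1016 = 274.3 kN.
Governing: min(340.5, 262.1, 274.3) = 262.1 kN → base-metal shear.

262.1 kN (base-metal shear governs)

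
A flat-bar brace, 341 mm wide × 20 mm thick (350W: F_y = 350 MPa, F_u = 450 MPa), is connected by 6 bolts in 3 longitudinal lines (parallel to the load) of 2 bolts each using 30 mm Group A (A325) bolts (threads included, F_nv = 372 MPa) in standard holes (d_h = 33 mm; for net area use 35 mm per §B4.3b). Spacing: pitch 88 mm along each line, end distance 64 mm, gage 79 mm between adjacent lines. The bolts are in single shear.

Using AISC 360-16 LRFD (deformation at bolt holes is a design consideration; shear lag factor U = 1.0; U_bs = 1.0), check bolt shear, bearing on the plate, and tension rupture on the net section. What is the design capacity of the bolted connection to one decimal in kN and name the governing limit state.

Bolt shear: A_b = π(30)²/4 = 706.86 mm². φR_n = 0.75 × 372 × 706.86 × 6 × 1 = 1183.3 kN.
Bearing (20 mm plate, F_u = 450 MPa): end bolts L_c = 64 − 33/2 = 47.5, R_n = min(1.2×47.5×20×450, 2.4×30×20×450) = 513 kN/bolt; interior L_c = 88 − 33 = 55, R_n = 594 kN/bolt. φR_n = 0.75 × (3×513 + 3×594) = 2490.8 kN.
Tension rupture (net): A_n = (341 − 3×35)×20 = 4720 mm² (U = 1.0, A_e = A_n). φR_n = 0.75 × 450 × 4720 = 1593.0 kN.
Governing: min(1183.3, 2490.8, 1593.0) = 1183.3 kN → bolt shear.

1183.3 kN (bolt shear governs)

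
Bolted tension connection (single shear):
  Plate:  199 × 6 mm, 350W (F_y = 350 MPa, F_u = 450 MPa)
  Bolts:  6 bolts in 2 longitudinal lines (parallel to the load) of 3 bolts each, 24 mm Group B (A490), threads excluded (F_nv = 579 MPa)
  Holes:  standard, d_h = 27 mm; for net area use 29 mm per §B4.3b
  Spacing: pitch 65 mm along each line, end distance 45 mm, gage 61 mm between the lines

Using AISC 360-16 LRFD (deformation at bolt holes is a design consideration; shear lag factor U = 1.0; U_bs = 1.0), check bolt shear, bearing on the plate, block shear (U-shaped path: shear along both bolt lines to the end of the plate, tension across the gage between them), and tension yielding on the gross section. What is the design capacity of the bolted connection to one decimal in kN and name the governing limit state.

Bolt shear: A_b = π(24)²/4 = 452.39 mm². φR_n = 0.75 × 579 × 452.39 × 6 × 1 = 1178.7 kN.
Bearing (6 mm plate, F_u = 450 MPa): end bolts L_c = 45 − 27/2 = 31.5, R_n = min(1.2×31.5×6×450, 2.4×24×6×450) = 102.06 kN/bolt; interior L_c = 65 − 27 = 38, R_n = 123.12 kN/bolt. φR_n = 0.75 × (2×102.06 + 4×123.12) = 522.5 kN.
Block shear: shear path 2×[45+2×65] = 2×175 mm, A_gv = 2100, A_nv = 2×(175 − 2.5×29)×6 = 1230 mm²; tension across gage: (61 − 1×29)×6 = 192 mm². R_n = min(0.6×450×1230, 0.6×350×2100) + 1.0×450×192 = min(332.1, 441) + 86.4 = 418.5 kN. φR_n = 0.75 × 418.5 = 313.9 kN.
Tension yield (gross): A_g = 199×6 = 1194 mm². φR_n = 0.90 × 350 × 1194 = 376.1 kN.
Governing: min(1178.7, 522.5, 313.9, 376.1) = 313.9 kN → block shear.

313.9 kN (block shear governs)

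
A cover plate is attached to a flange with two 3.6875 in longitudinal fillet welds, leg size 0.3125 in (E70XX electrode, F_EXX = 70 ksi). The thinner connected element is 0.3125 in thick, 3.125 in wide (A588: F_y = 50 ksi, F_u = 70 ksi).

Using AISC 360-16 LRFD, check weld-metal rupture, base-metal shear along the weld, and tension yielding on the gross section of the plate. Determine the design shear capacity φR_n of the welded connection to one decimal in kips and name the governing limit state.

Weld metal: throat = 0.707×0.3125 = 0.22094 in, L = 2×3.6875 = 7.375 in. φR_n = 0.75 × 0.6 × 70 × 0.22094 × 7.375 = 51.3 kips.
Base metal shear (0.3125 in plate): yield φR_n = 1.0×0.6×50×0.3125×7.375 = 69.1 kips; rupture φR_n = 0.75×0.6×70×0.3125×7.375 = 72.6 kips; take 69.1 kips (yield).
Tension yield (gross): A_g = 3.125×0.3125 = 0.97656 in². φR_n = 0.90 × 50 × 0.97656 = 43.9 kips.
Governing: min(51.3, 69.1, 43.9) = 43.9 kips → gross-section yield.

43.9 kips (gross-section yield governs)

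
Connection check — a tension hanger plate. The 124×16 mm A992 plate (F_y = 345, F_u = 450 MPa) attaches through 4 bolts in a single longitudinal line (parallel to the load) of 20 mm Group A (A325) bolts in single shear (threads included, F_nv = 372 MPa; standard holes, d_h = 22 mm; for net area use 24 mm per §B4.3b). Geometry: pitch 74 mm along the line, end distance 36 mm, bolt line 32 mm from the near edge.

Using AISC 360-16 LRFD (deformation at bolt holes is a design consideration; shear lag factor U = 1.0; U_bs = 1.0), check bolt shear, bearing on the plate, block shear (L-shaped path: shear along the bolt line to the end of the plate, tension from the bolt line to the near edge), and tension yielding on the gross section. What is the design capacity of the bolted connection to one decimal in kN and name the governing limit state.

350.6 kN (bolt shear governs)

Bolt shear: A_b = π(20)²/4 = 314.16 mm². φR_n = 0.75 × 372 × 314.16 × 4 × 1 = 350.6 kN.
Bearing (16 mm plate, F_u = 450 MPa): end bolts L_c = 36 − 22/2 = 25, R_n = min(1.2×25×16×450, 2.4×20×16×450) = 216 kN/bolt; interior L_c = 74 − 22 = 52, R_n = 345.6 kN/bolt. φR_n = 0.75 × (1×216 + 3×345.6) = 939.6 kN.
Block shear: shear path 1×[36+3×74] = 1×258 mm, A_gv = 4128, A_nv = 1×(258 − 3.5×24)×16 = 2784 mm²; tension to near edge: (32 − 0.5×24)×16 = 320 mm². R_n = min(0.6×450×2784, 0.6×345×4128) + 1.0×450×320 = min(751.68, 854.5) + 144 = 895.68 kN. φR_n = 0.75 × 895.68 = 671.8 kN.
Tension yield (gross): A_g = 124×16 = 1984 mm². φR_n = 0.90 × 345 × 1984 = 616.0 kN.
Governing: min(350.6, 939.6, 671.8, 616.0) = 350.6 kN → bolt shear.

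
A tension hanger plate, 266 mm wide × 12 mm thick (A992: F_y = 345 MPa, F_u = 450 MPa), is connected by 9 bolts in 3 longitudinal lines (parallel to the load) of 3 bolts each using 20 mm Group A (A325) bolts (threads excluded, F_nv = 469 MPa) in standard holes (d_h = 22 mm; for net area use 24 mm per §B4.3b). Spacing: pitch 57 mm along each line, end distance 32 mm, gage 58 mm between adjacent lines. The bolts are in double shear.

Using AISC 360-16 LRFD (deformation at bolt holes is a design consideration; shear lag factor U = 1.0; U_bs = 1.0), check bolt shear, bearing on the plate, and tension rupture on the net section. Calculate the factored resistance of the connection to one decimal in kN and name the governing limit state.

785.7 kN (net-section rupture governs)

Bolt shear: A_b = π(20)²/4 = 314.16 mm². φR_n = 0.75 × 469 × 314.16 × 9 × 2 = 1989.1 kN.
Bearing (12 mm plate, F_u = 450 MPa): end bolts L_c = 32 − 22/2 = 21, R_n = min(1.2×21×12×450, 2.4×20×12×450) = 136.08 kN/bolt; interior L_c = 57 − 22 = 35, R_n = 226.8 kN/bolt. φR_n = 0.75 × (3×136.08 + 6×226.8) = 1326.8 kN.
Tension rupture (net): A_n = (266 − 3×24)×12 = 2328 mm² (U = 1.0, A_e = A_n). φR_n = 0.75 × 450 × 2328 = 785.7 kN.
Governing: min(1989.1, 1326.8, 785.7) = 785.7 kN → net-section rupture.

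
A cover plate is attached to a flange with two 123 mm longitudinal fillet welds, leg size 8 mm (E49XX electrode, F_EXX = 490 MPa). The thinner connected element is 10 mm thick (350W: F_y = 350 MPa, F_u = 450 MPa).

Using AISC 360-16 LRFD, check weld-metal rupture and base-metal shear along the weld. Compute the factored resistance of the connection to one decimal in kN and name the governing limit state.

Weld metal: throat = 0.707×8 = 5.656 mm, L = 2×123 = 246 mm. φR_n = 0.75 × 0.6 × 490 × 5.656 × 246 = 306.8 kN.
Base metal shear (10 mm plate): yield φR_n = 1.0×0.6×350×10×246 = 516.6 kN; rupture φR_n = 0.75×0.6×450×10×246 = 498.2 kN; take 498.2 kN (rupture).
Governing: min(306.8, 498.2) = 306.8 kN → weld metal.

306.8 kN (weld metal governs)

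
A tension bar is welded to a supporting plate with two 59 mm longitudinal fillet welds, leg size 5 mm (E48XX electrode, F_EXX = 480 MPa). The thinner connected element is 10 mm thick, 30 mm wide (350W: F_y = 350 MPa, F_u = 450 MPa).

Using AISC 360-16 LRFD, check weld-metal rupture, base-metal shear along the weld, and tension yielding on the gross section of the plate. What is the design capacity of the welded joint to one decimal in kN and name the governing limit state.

90.1 kN (weld metal governs)

Weld metal: throat = 0.707×5 = 3.535 mm, L = 2×59 = 118 mm. φR_n = 0.75 × 0.6 × 480 × 3.535 × 118 = 90.1 kN.
Base metal shear (10 mm plate): yield φR_n = 1.0×0.6×350×10×118 = 247.8 kN; rupture φR_n = 0.75×0.6×450×10×118 = 239.0 kN; take 239.0 kN (rupture).
Tension yield (gross): A_g = 30×10 = 300 mm². φR_n = 0.90 × 350 × 300 = 94.5 kN.
Governing: min(90.1, 239.0, 94.5) = 90.1 kN → weld metal.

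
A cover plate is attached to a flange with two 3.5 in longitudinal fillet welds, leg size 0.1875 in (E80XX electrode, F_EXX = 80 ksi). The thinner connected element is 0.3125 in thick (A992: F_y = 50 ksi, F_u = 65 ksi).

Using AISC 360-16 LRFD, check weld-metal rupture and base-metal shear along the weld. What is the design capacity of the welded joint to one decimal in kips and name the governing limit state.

Weld metal: throat = 0.707×0.1875 = 0.13256 in, L = 2×3.5 = 7 in. φR_n = 0.75 × 0.6 × 80 × 0.13256 × 7 = 33.4 kips.
Base metal shear (0.3125 in plate): yield φR_n = 1.0×0.6×50×0.3125×7 = 65.6 kips; rupture φR_n = 0.75×0.6×65×0.3125×7 = 64.0 kips; take 64.0 kips (rupture).
Governing: min(33.4, 64.0) = 33.4 kips → weld metal.

33.4 kips (weld metal governs)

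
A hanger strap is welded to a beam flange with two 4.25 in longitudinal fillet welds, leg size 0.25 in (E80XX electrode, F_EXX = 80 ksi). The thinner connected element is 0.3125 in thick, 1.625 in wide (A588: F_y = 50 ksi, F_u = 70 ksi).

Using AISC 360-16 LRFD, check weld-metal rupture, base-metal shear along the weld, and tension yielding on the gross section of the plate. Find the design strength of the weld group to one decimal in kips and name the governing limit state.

22.9 kips (gross-section yield governs)

Weld metal: throat = 0.707×0.25 = 0.17675 in, L = 2×4.25 = 8.5 in. φR_n = 0.75 × 0.6 × 80 × 0.17675 × 8.5 = 54.1 kips.
Base metal shear (0.3125 in plate): yield φR_n = 1.0×0.6×50×0.3125×8.5 = 79.7 kips; rupture φR_n = 0.75×0.6×70×0.3125×8.5 = 83.7 kips; take 79.7 kips (yield).
Tension yield (gross): A_g = 1.625×0.3125 = 0.50781 in². φR_n = 0.90 × 50 × 0.50781 = 22.9 kips.
Governing: min(54.1, 79.7, 22.9) = 22.9 kips → gross-section yield.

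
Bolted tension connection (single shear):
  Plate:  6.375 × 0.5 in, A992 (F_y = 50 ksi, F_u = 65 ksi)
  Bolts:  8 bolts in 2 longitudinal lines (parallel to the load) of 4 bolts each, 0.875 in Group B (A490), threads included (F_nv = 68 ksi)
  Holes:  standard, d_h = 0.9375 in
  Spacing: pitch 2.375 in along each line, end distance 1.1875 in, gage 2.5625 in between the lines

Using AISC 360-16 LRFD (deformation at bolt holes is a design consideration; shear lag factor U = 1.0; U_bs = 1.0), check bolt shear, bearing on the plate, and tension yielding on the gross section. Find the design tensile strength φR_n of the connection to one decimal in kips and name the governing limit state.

143.4 kips (gross-section yield governs)

Bolt shear: A_b = π(0.875)²/4 = 0.60132 in². φR_n = 0.75 × 68 × 0.60132 × 8 × 1 = 245.3 kips.
Bearing (0.5 in plate, F_u = 65 ksi): end bolts L_c = 1.1875 − 0.9375/2 = 0.71875, R_n = min(1.2×0.71875×0.5×65, 2.4×0.875×0.5×65) = 28.031 kips/bolt; interior L_c = 2.375 − 0.9375 = 1.4375, R_n = 56.063 kips/bolt. φR_n = 0.75 × (2×28.031 + 6×56.063) = 294.3 kips.
Tension yield (gross): A_g = 6.375×0.5 = 3.1875 in². φR_n = 0.90 × 50 × 3.1875 = 143.4 kips.
Governing: min(245.3, 294.3, 143.4) = 143.4 kips → gross-section yield.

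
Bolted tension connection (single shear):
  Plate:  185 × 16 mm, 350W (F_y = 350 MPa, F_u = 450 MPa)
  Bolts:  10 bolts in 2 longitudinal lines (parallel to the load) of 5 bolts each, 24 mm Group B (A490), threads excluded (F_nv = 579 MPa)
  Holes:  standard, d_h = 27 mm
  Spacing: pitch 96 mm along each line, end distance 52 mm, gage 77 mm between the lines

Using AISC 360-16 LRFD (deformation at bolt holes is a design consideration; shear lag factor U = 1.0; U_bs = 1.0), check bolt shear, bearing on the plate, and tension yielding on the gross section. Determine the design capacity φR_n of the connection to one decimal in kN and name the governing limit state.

Bolt shear: A_b = π(24)²/4 = 452.39 mm². φR_n = 0.75 × 579 × 452.39 × 10 × 1 = 1964.5 kN.
Bearing (16 mm plate, F_u = 450 MPa): end bolts L_c = 52 − 27/2 = 38.5, R_n = min(1.2×38.5×16×450, 2.4×24×16×450) = 332.64 kN/bolt; interior L_c = 96 − 27 = 69, R_n = 414.72 kN/bolt. φR_n = 0.75 × (2×332.64 + 8×414.72) = 2987.3 kN.
Tension yield (gross): A_g = 185×16 = 2960 mm². φR_n = 0.90 × 350 × 2960 = 932.4 kN.
Governing: min(1964.5, 2987.3, 932.4) = 932.4 kN → gross-section yield.

932.4 kN (gross-section yield governs)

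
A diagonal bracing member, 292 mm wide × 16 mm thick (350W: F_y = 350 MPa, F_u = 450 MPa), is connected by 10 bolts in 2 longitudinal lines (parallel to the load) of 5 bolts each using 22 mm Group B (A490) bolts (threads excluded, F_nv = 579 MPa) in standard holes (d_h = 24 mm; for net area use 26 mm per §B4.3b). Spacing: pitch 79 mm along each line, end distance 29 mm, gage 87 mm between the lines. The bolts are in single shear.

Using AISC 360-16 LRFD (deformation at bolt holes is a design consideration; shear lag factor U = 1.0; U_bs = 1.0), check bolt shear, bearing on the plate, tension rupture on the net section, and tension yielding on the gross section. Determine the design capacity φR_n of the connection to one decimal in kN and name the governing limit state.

Bolt shear: A_b = π(22)²/4 = 380.13 mm². φR_n = 0.75 × 579 × 380.13 × 10 × 1 = 1650.7 kN.
Bearing (16 mm plate, F_u = 450 MPa): end bolts L_c = 29 − 24/2 = 17, R_n = min(1.2×17×16×450, 2.4×22×16×450) = 146.88 kN/bolt; interior L_c = 79 − 24 = 55, R_n = 380.16 kN/bolt. φR_n = 0.75 × (2×146.88 + 8×380.16) = 2501.3 kN.
Tension rupture (net): A_n = (292 − 2×26)×16 = 3840 mm² (U = 1.0, A_e = A_n). φR_n = 0.75 × 450 × 3840 = 1296.0 kN.
Tension yield (gross): A_g = 292×16 = 4672 mm². φR_n = 0.90 × 350 × 4672 = 1471.7 kN.
Governing: min(1650.7, 2501.3, 1296.0, 1471.7) = 1296.0 kN → net-section rupture.

1296.0 kN (net-section rupture governs)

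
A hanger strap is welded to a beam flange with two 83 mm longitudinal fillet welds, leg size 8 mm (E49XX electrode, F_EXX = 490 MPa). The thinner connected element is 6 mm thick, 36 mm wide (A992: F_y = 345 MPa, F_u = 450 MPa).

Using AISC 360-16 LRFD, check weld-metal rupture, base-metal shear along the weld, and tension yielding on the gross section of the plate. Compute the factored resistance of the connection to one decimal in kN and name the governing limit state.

Weld metal: throat = 0.707×8 = 5.656 mm, L = 2×83 = 166 mm. φR_n = 0.75 × 0.6 × 490 × 5.656 × 166 = 207.0 kN.
Base metal shear (6 mm plate): yield φR_n = 1.0×0.6×345×6×166 = 206.2 kN; rupture φR_n = 0.75×0.6×450×6×166 = 201.7 kN; take 201.7 kN (rupture).
Tension yield (gross): A_g = 36×6 = 216 mm². φR_n = 0.90 × 345 × 216 = 67.1 kN.
Governing: min(207.0, 201.7, 67.1) = 67.1 kN → gross-section yield.

67.1 kN (gross-section yield governs)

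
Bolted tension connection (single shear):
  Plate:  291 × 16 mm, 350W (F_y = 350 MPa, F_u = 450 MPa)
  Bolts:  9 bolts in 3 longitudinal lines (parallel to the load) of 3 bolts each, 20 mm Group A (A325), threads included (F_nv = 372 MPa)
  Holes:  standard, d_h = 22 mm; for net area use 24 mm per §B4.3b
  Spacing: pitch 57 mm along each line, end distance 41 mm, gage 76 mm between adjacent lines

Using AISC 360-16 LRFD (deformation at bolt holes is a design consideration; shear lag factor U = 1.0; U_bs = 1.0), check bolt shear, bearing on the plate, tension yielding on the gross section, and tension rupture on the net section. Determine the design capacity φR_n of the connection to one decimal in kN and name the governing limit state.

Bolt shear: A_b = π(20)²/4 = 314.16 mm². φR_n = 0.75 × 372 × 314.16 × 9 × 1 = 788.9 kN.
Bearing (16 mm plate, F_u = 450 MPa): end bolts L_c = 41 − 22/2 = 30, R_n = min(1.2×30×16×450, 2.4×20×16×450) = 259.2 kN/bolt; interior L_c = 57 − 22 = 35, R_n = 302.4 kN/bolt. φR_n = 0.75 × (3×259.2 + 6×302.4) = 1944.0 kN.
Tension yield (gross): A_g = 291×16 = 4656 mm². φR_n = 0.90 × 350 × 4656 = 1466.6 kN.
Tension rupture (net): A_n = (291 − 3×24)×16 = 3504 mm² (U = 1.0, A_e = A_n). φR_n = 0.75 × 450 × 3504 = 1182.6 kN.
Governing: min(788.9, 1944.0, 1466.6, 1182.6) = 788.9 kN → bolt shear.

788.9 kN (bolt shear governs)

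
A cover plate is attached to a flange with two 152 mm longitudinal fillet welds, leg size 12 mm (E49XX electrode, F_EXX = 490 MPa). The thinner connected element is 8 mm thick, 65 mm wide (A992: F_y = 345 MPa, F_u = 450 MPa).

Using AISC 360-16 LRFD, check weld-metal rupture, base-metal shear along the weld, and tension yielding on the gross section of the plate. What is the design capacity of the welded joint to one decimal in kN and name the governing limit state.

161.5 kN (gross-section yield governs)

Weld metal: throat = 0.707×12 = 8.484 mm, L = 2×152 = 304 mm. φR_n = 0.75 × 0.6 × 490 × 8.484 × 304 = 568.7 kN.
Base metal shear (8 mm plate): yield φR_n = 1.0×0.6×345×8×304 = 503.4 kN; rupture φR_n = 0.75×0.6×450×8×304 = 492.5 kN; take 492.5 kN (rupture).
Tension yield (gross): A_g = 65×8 = 520 mm². φR_n = 0.90 × 345 × 520 = 161.5 kN.
Governing: min(568.7, 492.5, 161.5) = 161.5 kN → gross-section yield.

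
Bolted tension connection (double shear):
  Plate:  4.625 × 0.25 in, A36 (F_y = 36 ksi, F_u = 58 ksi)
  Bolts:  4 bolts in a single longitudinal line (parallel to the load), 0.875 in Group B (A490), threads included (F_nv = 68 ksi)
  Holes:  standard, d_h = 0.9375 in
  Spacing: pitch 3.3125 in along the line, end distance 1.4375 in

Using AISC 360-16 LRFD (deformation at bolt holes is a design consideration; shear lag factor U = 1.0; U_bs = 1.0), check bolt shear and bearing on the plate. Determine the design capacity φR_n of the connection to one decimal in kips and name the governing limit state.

Bolt shear: A_b = π(0.875)²/4 = 0.60132 in². φR_n = 0.75 × 68 × 0.60132 × 4 × 2 = 245.3 kips.
Bearing (0.25 in plate, F_u = 58 ksi): end bolts L_c = 1.4375 − 0.9375/2 = 0.96875, R_n = min(1.2×0.96875×0.25×58, 2.4×0.875×0.25×58) = 16.856 kips/bolt; interior L_c = 3.3125 − 0.9375 = 2.375, R_n = 30.45 kips/bolt. φR_n = 0.75 × (1×16.856 + 3×30.45) = 81.2 kips.
Governing: min(245.3, 81.2) = 81.2 kips → bearing.

81.2 kips (bearing governs)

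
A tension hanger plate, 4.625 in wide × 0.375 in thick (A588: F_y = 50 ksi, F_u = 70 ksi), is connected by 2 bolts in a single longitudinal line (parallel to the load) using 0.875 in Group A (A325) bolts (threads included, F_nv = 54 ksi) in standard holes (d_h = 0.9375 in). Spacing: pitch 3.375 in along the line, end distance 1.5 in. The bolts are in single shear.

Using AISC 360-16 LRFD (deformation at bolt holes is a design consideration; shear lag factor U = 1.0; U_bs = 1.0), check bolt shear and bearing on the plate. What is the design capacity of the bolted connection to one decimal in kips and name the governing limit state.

48.7 kips (bolt shear governs)

Bolt shear: A_b = π(0.875)²/4 = 0.60132 in². φR_n = 0.75 × 54 × 0.60132 × 2 × 1 = 48.7 kips.
Bearing (0.375 in plate, F_u = 70 ksi): end bolts L_c = 1.5 − 0.9375/2 = 1.03125, R_n = min(1.2×1.03125×0.375×70, 2.4×0.875×0.375×70) = 32.484 kips/bolt; interior L_c = 3.375 − 0.9375 = 2.4375, R_n = 55.125 kips/bolt. φR_n = 0.75 × (1×32.484 + 1×55.125) = 65.7 kips.
Governing: min(48.7, 65.7) = 48.7 kips → bolt shear.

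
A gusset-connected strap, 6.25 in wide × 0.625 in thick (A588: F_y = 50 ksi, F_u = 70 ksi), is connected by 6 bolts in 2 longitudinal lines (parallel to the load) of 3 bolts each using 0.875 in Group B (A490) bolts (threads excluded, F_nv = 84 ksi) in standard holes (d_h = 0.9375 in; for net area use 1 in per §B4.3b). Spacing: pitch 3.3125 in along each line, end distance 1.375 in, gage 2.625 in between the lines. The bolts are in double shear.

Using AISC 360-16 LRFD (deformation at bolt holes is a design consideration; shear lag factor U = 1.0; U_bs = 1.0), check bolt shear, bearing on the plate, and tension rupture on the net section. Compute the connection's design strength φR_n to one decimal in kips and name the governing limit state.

Bolt shear: A_b = π(0.875)²/4 = 0.60132 in². φR_n = 0.75 × 84 × 0.60132 × 6 × 2 = 454.6 kips.
Bearing (0.625 in plate, F_u = 70 ksi): end bolts L_c = 1.375 − 0.9375/2 = 0.90625, R_n = min(1.2×0.90625×0.625×70, 2.4×0.875×0.625×70) = 47.578 kips/bolt; interior L_c = 3.3125 − 0.9375 = 2.375, R_n = 91.875 kips/bolt. φR_n = 0.75 × (2×47.578 + 4×91.875) = 347.0 kips.
Tension rupture (net): A_n = (6.25 − 2×1)×0.625 = 2.6563 in² (U = 1.0, A_e = A_n). φR_n = 0.75 × 70 × 2.6563 = 139.5 kips.
Governing: min(454.6, 347.0, 139.5) = 139.5 kips → net-section rupture.

139.5 kips (net-section rupture governs)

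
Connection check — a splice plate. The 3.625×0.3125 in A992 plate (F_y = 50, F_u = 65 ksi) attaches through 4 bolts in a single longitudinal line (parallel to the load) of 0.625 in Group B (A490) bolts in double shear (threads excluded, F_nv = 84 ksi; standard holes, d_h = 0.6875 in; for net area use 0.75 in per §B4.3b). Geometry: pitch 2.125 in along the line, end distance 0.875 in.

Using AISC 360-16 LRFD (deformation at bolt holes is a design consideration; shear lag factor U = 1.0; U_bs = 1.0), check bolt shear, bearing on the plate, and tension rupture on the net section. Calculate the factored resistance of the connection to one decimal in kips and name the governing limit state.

Bolt shear: A_b = π(0.625)²/4 = 0.3068 in². φR_n = 0.75 × 84 × 0.3068 × 4 × 2 = 154.6 kips.
Bearing (0.3125 in plate, F_u = 65 ksi): end bolts L_c = 0.875 − 0.6875/2 = 0.53125, R_n = min(1.2×0.53125×0.3125×65, 2.4×0.625×0.3125×65) = 12.949 kips/bolt; interior L_c = 2.125 − 0.6875 = 1.4375, R_n = 30.469 kips/bolt. φR_n = 0.75 × (1×12.949 + 3×30.469) = 78.3 kips.
Tension rupture (net): A_n = (3.625 − 1×0.75)×0.3125 = 0.89844 in² (U = 1.0, A_e = A_n). φR_n = 0.75 × 65 × 0.89844 = 43.8 kips.
Governing: min(154.6, 78.3, 43.8) = 43.8 kips → net-section rupture.

43.8 kips (net-section rupture governs)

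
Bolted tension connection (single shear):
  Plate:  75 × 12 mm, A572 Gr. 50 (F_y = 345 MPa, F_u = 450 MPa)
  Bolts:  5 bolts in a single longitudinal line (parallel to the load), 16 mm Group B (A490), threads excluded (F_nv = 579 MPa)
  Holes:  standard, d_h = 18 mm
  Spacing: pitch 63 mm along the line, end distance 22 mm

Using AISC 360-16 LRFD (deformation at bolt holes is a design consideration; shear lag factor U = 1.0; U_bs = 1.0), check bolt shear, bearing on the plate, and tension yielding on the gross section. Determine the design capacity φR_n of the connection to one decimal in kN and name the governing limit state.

Bolt shear: A_b = π(16)²/4 = 201.06 mm². φR_n = 0.75 × 579 × 201.06 × 5 × 1 = 436.6 kN.
Bearing (12 mm plate, F_u = 450 MPa): end bolts L_c = 22 − 18/2 = 13, R_n = min(1.2×13×12×450, 2.4×16×12×450) = 84.24 kN/bolt; interior L_c = 63 − 18 = 45, R_n = 207.36 kN/bolt. φR_n = 0.75 × (1×84.24 + 4×207.36) = 685.3 kN.
Tension yield (gross): A_g = 75×12 = 900 mm². φR_n = 0.90 × 345 × 900 = 279.5 kN.
Governing: min(436.6, 685.3, 279.5) = 279.5 kN → gross-section yield.

279.5 kN (gross-section yield governs)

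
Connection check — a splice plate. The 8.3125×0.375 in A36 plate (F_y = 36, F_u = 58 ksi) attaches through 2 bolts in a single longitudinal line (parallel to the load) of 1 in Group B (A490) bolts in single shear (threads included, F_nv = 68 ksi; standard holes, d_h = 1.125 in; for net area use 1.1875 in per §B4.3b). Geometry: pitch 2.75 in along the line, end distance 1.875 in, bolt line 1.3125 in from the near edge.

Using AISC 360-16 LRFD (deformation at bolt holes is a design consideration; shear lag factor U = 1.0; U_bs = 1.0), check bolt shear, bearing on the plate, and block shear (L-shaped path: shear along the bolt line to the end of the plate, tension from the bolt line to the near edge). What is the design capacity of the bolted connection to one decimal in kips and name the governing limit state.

Bolt shear: A_b = π(1)²/4 = 0.7854 in². φR_n = 0.75 × 68 × 0.7854 × 2 × 1 = 80.1 kips.
Bearing (0.375 in plate, F_u = 58 ksi): end bolts L_c = 1.875 − 1.125/2 = 1.3125, R_n = min(1.2×1.3125×0.375×58, 2.4×1×0.375×58) = 34.256 kips/bolt; interior L_c = 2.75 − 1.125 = 1.625, R_n = 42.413 kips/bolt. φR_n = 0.75 × (1×34.256 + 1×42.413) = 57.5 kips.
Block shear: shear path 1×[1.875+1×2.75] = 1×4.625 in, A_gv = 1.7344, A_nv = 1×(4.625 − 1.5×1.1875)×0.375 = 1.0664 in²; tension to near edge: (1.3125 − 0.5×1.1875)×0.375 = 0.26953 in². R_n = min(0.6×58×1.0664, 0.6×36×1.7344) + 1.0×58×0.26953 = min(37.111, 37.463) + 15.633 = 52.744 kips. φR_n = 0.75 × 52.744 = 39.6 kips.
Governing: min(80.1, 57.5, 39.6) = 39.6 kips → block shear.

39.6 kips (block shear governs)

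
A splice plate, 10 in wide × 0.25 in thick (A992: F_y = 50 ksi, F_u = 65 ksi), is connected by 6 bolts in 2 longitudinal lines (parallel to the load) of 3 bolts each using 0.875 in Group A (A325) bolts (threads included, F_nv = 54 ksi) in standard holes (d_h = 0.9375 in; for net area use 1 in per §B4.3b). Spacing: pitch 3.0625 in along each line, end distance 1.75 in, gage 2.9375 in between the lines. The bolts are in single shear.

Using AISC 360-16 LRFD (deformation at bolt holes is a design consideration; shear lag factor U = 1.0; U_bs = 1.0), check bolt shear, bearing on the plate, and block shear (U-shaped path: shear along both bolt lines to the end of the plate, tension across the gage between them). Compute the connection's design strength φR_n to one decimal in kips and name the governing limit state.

Bolt shear: A_b = π(0.875)²/4 = 0.60132 in². φR_n = 0.75 × 54 × 0.60132 × 6 × 1 = 146.1 kips.
Bearing (0.25 in plate, F_u = 65 ksi): end bolts L_c = 1.75 − 0.9375/2 = 1.28125, R_n = min(1.2×1.28125×0.25×65, 2.4×0.875×0.25×65) = 24.984 kips/bolt; interior L_c = 3.0625 − 0.9375 = 2.125, R_n = 34.125 kips/bolt. φR_n = 0.75 × (2×24.984 + 4×34.125) = 139.9 kips.
Block shear: shear path 2×[1.75+2×3.0625] = 2×7.875 in, A_gv = 3.9375, A_nv = 2×(7.875 − 2.5×1)×0.25 = 2.6875 in²; tension across gage: (2.9375 − 1×1)×0.25 = 0.48438 in². R_n = min(0.6×65×2.6875, 0.6×50×3.9375) + 1.0×65×0.48438 = min(104.81, 118.13) + 31.485 = 136.3 kips. φR_n = 0.75 × 136.3 = 102.2 kips.
Governing: min(146.1, 139.9, 102.2) = 102.2 kips → block shear.

102.2 kips (block shear governs)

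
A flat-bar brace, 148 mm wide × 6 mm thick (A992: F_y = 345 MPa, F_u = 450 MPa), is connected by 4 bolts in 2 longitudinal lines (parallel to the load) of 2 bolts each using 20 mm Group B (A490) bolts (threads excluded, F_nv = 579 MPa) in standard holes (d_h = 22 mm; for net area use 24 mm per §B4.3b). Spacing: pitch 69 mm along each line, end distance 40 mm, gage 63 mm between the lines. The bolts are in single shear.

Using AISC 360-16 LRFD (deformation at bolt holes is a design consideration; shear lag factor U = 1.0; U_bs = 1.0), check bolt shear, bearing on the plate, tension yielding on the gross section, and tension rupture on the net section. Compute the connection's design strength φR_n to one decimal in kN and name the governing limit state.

202.5 kN (net-section rupture governs)

Bolt shear: A_b = π(20)²/4 = 314.16 mm². φR_n = 0.75 × 579 × 314.16 × 4 × 1 = 545.7 kN.
Bearing (6 mm plate, F_u = 450 MPa): end bolts L_c = 40 − 22/2 = 29, R_n = min(1.2×29×6×450, 2.4×20×6×450) = 93.96 kN/bolt; interior L_c = 69 − 22 = 47, R_n = 129.6 kN/bolt. φR_n = 0.75 × (2×93.96 + 2×129.6) = 335.3 kN.
Tension yield (gross): A_g = 148×6 = 888 mm². φR_n = 0.90 × 345 × 888 = 275.7 kN.
Tension rupture (net): A_n = (148 − 2×24)×6 = 600 mm² (U = 1.0, A_e = A_n). φR_n = 0.75 × 450 × 600 = 202.5 kN.
Governing: min(545.7, 335.3, 275.7, 202.5) = 202.5 kN → net-section rupture.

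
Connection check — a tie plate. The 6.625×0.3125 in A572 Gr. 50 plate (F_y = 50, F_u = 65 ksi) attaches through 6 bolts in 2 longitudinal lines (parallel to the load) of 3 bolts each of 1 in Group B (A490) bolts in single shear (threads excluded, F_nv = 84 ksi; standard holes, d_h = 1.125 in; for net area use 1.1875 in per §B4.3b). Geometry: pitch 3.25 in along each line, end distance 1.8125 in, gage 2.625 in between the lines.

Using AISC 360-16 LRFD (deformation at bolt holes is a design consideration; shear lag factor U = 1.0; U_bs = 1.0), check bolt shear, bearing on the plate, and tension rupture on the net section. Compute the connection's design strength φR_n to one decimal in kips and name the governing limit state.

Bolt shear: A_b = π(1)²/4 = 0.7854 in². φR_n = 0.75 × 84 × 0.7854 × 6 × 1 = 296.9 kips.
Bearing (0.3125 in plate, F_u = 65 ksi): end bolts L_c = 1.8125 − 1.125/2 = 1.25, R_n = min(1.2×1.25×0.3125×65, 2.4×1×0.3125×65) = 30.469 kips/bolt; interior L_c = 3.25 − 1.125 = 2.125, R_n = 48.75 kips/bolt. φR_n = 0.75 × (2×30.469 + 4×48.75) = 192.0 kips.
Tension rupture (net): A_n = (6.625 − 2×1.1875)×0.3125 = 1.3281 in² (U = 1.0, A_e = A_n). φR_n = 0.75 × 65 × 1.3281 = 64.7 kips.
Governing: min(296.9, 192.0, 64.7) = 64.7 kips → net-section rupture.

64.7 kips (net-section rupture governs)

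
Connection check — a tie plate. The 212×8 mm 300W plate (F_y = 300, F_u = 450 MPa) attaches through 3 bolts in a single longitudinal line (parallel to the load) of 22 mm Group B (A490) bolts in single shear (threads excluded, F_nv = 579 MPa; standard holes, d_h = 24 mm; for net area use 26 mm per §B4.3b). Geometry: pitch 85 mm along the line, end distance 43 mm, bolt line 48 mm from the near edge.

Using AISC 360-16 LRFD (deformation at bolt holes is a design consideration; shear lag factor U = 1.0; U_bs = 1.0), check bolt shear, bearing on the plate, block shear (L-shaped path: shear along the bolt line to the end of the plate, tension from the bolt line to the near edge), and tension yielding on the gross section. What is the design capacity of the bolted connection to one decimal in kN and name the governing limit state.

Bolt shear: A_b = π(22)²/4 = 380.13 mm². φR_n = 0.75 × 579 × 380.13 × 3 × 1 = 495.2 kN.
Bearing (8 mm plate, F_u = 450 MPa): end bolts L_c = 43 − 24/2 = 31, R_n = min(1.2×31×8×450, 2.4×22×8×450) = 133.92 kN/bolt; interior L_c = 85 − 24 = 61, R_n = 190.08 kN/bolt. φR_n = 0.75 × (1×133.92 + 2×190.08) = 385.6 kN.
Block shear: shear path 1×[43+2×85] = 1×213 mm, A_gv = 1704, A_nv = 1×(213 − 2.5×26)×8 = 1184 mm²; tension to near edge: (48 − 0.5×26)×8 = 280 mm². R_n = min(0.6×450×1184, 0.6×300×1704) + 1.0×450×280 = min(319.68, 306.72) + 126 = 432.72 kN. φR_n = 0.75 × 432.72 = 324.5 kN.
Tension yield (gross): A_g = 212×8 = 1696 mm². φR_n = 0.90 × 300 × 1696 = 457.9 kN.
Governing: min(495.2, 385.6, 324.5, 457.9) = 324.5 kN → block shear.

324.5 kN (block shear governs)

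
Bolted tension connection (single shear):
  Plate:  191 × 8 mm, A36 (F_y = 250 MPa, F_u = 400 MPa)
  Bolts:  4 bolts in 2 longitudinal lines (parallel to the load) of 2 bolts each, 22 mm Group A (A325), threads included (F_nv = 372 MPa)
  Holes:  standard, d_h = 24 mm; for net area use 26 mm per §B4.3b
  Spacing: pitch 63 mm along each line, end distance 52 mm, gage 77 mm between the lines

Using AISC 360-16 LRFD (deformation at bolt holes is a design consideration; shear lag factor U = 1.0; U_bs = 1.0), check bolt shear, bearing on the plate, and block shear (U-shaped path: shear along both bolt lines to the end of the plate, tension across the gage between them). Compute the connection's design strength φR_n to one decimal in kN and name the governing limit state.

329.4 kN (block shear governs)

Bolt shear: A_b = π(22)²/4 = 380.13 mm². φR_n = 0.75 × 372 × 380.13 × 4 × 1 = 424.2 kN.
Bearing (8 mm plate, F_u = 400 MPa): end bolts L_c = 52 − 24/2 = 40, R_n = min(1.2×40×8×400, 2.4×22×8×400) = 153.6 kN/bolt; interior L_c = 63 − 24 = 39, R_n = 149.76 kN/bolt. φR_n = 0.75 × (2×153.6 + 2×149.76) = 455.0 kN.
Block shear: shear path 2×[52+1×63] = 2×115 mm, A_gv = 1840, A_nv = 2×(115 − 1.5×26)×8 = 1216 mm²; tension across gage: (77 − 1×26)×8 = 408 mm². R_n = min(0.6×400×1216, 0.6×250×1840) + 1.0×400×408 = min(291.84, 276) + 163.2 = 439.2 kN. φR_n = 0.75 × 439.2 = 329.4 kN.
Governing: min(424.2, 455.0, 329.4) = 329.4 kN → block shear.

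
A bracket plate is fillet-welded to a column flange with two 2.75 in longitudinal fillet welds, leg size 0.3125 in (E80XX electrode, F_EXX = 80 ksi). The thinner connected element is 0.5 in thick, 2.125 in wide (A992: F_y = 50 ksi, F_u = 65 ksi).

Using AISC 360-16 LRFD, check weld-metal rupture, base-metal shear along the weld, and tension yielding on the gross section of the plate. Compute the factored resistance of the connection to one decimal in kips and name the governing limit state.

Weld metal: throat = 0.707×0.3125 = 0.22094 in, L = 2×2.75 = 5.5 in. φR_n = 0.75 × 0.6 × 80 × 0.22094 × 5.5 = 43.7 kips.
Base metal shear (0.5 in plate): yield φR_n = 1.0×0.6×50×0.5×5.5 = 82.5 kips; rupture φR_n = 0.75×0.6×65×0.5×5.5 = 80.4 kips; take 80.4 kips (rupture).
Tension yield (gross): A_g = 2.125×0.5 = 1.0625 in². φR_n = 0.90 × 50 × 1.0625 = 47.8 kips.
Governing: min(43.7, 80.4, 47.8) = 43.7 kips → weld metal.

43.7 kips (weld metal governs)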